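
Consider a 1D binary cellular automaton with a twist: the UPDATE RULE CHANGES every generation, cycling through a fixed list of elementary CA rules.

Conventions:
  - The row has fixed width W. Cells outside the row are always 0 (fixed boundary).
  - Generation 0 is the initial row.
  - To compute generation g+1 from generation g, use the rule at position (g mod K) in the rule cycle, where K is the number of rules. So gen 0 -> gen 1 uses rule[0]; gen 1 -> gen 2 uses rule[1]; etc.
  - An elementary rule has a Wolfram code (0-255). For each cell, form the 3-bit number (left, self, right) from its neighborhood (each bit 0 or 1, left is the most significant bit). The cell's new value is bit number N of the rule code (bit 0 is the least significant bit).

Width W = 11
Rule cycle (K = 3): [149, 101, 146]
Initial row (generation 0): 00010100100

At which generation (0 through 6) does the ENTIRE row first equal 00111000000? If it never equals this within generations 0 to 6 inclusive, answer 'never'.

Gen 0: 00010100100
Gen 1 (rule 149): 11010110111
Gen 2 (rule 101): 01111011001
Gen 3 (rule 146): 10110000110
Gen 4 (rule 149): 10001110001
Gen 5 (rule 101): 10100010101
Gen 6 (rule 146): 00010100000

Answer: never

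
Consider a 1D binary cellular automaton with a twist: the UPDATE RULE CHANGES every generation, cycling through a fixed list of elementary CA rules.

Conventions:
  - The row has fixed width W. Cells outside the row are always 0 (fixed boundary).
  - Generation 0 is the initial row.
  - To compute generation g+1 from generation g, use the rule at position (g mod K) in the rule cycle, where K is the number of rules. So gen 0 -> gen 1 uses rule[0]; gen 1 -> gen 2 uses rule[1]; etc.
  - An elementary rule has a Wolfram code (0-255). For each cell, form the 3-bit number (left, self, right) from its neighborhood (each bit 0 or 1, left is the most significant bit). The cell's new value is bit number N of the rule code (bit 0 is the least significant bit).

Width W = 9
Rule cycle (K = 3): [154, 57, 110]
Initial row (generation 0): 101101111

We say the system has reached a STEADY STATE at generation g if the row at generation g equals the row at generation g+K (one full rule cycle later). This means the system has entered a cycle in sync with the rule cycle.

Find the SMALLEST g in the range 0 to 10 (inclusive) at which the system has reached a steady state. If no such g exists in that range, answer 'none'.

Answer: 5

Derivation:
Gen 0: 101101111
Gen 1 (rule 154): 001001110
Gen 2 (rule 57): 100101001
Gen 3 (rule 110): 101111011
Gen 4 (rule 154): 001110010
Gen 5 (rule 57): 101001001
Gen 6 (rule 110): 111011011
Gen 7 (rule 154): 110010010
Gen 8 (rule 57): 101001001
Gen 9 (rule 110): 111011011
Gen 10 (rule 154): 110010010
Gen 11 (rule 57): 101001001
Gen 12 (rule 110): 111011011
Gen 13 (rule 154): 110010010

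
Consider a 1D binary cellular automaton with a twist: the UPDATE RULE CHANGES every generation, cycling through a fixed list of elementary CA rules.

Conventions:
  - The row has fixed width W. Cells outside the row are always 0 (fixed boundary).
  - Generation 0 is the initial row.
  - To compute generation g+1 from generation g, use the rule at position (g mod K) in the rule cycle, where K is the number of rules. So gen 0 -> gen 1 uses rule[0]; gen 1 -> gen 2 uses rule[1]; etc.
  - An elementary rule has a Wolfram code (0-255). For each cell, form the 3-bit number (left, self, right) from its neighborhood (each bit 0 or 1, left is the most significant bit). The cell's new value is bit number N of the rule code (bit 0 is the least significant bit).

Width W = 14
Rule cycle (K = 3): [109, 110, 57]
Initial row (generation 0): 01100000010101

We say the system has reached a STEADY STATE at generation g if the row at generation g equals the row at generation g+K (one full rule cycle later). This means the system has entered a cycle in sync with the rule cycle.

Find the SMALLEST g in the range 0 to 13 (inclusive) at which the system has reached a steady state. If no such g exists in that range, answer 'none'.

Answer: none

Derivation:
Gen 0: 01100000010101
Gen 1 (rule 109): 01101111011111
Gen 2 (rule 110): 11111001110001
Gen 3 (rule 57): 10000101001100
Gen 4 (rule 109): 10110111001101
Gen 5 (rule 110): 11111101011111
Gen 6 (rule 57): 10000010110000
Gen 7 (rule 109): 10111011110111
Gen 8 (rule 110): 11101110011101
Gen 9 (rule 57): 10011001010010
Gen 10 (rule 109): 10011001110010
Gen 11 (rule 110): 10111011010110
Gen 12 (rule 57): 01100110101101
Gen 13 (rule 109): 01100111111111
Gen 14 (rule 110): 11101100000001
Gen 15 (rule 57): 10011011111100
Gen 16 (rule 109): 10011110000101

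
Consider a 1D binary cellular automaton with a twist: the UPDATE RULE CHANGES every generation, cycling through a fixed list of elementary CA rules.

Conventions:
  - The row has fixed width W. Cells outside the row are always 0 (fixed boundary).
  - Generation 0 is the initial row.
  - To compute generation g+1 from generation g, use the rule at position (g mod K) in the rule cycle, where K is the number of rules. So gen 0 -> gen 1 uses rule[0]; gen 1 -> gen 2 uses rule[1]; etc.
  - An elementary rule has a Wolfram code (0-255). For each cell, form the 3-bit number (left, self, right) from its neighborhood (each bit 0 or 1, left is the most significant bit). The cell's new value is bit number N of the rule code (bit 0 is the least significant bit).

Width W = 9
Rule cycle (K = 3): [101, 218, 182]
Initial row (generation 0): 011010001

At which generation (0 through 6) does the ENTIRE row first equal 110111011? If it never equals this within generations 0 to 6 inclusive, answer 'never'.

Answer: 4

Derivation:
Gen 0: 011010001
Gen 1 (rule 101): 001110101
Gen 2 (rule 218): 011110000
Gen 3 (rule 182): 101101000
Gen 4 (rule 101): 110111011
Gen 5 (rule 218): 110111011
Gen 6 (rule 182): 001010100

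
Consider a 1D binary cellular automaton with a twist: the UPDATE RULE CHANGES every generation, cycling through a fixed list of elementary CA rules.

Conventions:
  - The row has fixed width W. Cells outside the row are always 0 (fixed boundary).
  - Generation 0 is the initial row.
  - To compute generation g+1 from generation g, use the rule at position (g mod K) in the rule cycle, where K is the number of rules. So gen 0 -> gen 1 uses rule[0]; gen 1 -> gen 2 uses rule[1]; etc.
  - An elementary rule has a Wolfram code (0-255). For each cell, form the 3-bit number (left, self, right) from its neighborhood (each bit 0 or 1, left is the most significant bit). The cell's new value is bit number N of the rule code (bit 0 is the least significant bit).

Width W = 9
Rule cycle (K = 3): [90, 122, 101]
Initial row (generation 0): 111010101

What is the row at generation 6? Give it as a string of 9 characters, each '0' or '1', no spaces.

Gen 0: 111010101
Gen 1 (rule 90): 101000000
Gen 2 (rule 122): 010100000
Gen 3 (rule 101): 011101111
Gen 4 (rule 90): 110101001
Gen 5 (rule 122): 111010110
Gen 6 (rule 101): 001111010

Answer: 001111010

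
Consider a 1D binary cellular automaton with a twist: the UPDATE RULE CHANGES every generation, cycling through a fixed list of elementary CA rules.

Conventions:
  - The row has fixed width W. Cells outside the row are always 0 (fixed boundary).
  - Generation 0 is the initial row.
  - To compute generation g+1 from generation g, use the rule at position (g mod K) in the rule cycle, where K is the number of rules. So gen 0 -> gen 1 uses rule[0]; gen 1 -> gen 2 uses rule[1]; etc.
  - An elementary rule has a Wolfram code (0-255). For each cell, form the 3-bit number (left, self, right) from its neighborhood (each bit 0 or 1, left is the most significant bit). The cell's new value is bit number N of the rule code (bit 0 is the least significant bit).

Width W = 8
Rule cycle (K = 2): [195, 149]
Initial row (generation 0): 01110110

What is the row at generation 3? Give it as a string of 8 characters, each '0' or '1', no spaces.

Answer: 00110001

Derivation:
Gen 0: 01110110
Gen 1 (rule 195): 10110010
Gen 2 (rule 149): 10001011
Gen 3 (rule 195): 00110001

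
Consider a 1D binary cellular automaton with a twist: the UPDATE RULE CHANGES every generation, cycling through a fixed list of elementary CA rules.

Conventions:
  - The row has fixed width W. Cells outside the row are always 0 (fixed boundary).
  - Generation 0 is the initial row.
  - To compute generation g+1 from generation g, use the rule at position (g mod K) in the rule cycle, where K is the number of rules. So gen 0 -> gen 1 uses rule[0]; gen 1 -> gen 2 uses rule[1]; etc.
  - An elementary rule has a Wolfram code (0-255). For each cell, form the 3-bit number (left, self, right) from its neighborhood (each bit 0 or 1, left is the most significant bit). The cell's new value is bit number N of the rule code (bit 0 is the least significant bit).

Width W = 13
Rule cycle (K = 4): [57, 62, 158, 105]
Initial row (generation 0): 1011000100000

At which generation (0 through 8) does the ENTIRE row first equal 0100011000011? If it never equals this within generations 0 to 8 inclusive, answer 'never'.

Gen 0: 1011000100000
Gen 1 (rule 57): 0110110011111
Gen 2 (rule 62): 1101101110000
Gen 3 (rule 158): 1001001101000
Gen 4 (rule 105): 0000001110011
Gen 5 (rule 57): 1111101001010
Gen 6 (rule 62): 1000011111111
Gen 7 (rule 158): 1100111111110
Gen 8 (rule 105): 1100100000010

Answer: never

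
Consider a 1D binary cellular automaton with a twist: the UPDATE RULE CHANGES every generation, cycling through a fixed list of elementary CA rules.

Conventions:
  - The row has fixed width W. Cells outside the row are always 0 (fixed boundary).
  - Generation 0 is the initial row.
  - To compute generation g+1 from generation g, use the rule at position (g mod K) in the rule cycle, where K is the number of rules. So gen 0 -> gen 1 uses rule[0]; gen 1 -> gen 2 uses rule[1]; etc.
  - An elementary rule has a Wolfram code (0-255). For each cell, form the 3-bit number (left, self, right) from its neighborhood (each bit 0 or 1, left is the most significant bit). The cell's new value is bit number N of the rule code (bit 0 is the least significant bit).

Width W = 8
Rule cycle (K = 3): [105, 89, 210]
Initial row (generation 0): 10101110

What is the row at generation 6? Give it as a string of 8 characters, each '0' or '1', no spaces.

Gen 0: 10101110
Gen 1 (rule 105): 01011010
Gen 2 (rule 89): 00011001
Gen 3 (rule 210): 00101110
Gen 4 (rule 105): 10011010
Gen 5 (rule 89): 01011001
Gen 6 (rule 210): 10001110

Answer: 10001110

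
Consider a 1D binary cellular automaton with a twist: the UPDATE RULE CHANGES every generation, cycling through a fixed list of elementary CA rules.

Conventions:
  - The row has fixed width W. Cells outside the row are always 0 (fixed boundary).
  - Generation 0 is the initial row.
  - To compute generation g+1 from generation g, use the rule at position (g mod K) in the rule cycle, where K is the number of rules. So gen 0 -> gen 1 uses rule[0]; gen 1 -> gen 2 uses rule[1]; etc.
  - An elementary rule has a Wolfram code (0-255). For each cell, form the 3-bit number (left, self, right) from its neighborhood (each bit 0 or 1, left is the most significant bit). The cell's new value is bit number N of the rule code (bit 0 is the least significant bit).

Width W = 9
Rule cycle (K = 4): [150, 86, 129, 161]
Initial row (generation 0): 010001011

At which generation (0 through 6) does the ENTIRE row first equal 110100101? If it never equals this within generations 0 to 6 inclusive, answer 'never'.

Answer: never

Derivation:
Gen 0: 010001011
Gen 1 (rule 150): 111011000
Gen 2 (rule 86): 001001100
Gen 3 (rule 129): 100000001
Gen 4 (rule 161): 001111100
Gen 5 (rule 150): 010111010
Gen 6 (rule 86): 110001011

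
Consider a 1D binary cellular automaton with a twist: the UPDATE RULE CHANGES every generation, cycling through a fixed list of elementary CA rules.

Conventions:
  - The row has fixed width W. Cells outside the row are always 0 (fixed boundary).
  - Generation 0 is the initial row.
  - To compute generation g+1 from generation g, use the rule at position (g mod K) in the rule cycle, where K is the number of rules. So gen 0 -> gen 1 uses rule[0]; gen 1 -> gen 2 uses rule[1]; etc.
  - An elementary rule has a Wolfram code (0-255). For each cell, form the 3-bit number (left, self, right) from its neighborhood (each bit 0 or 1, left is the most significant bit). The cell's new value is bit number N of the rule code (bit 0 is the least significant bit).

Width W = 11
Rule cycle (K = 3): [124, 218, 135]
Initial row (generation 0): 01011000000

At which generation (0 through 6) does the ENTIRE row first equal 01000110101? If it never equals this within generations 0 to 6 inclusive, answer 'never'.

Gen 0: 01011000000
Gen 1 (rule 124): 01111100000
Gen 2 (rule 218): 11111110000
Gen 3 (rule 135): 01111100111
Gen 4 (rule 124): 01000110101
Gen 5 (rule 218): 10101110000
Gen 6 (rule 135): 10100100111

Answer: 4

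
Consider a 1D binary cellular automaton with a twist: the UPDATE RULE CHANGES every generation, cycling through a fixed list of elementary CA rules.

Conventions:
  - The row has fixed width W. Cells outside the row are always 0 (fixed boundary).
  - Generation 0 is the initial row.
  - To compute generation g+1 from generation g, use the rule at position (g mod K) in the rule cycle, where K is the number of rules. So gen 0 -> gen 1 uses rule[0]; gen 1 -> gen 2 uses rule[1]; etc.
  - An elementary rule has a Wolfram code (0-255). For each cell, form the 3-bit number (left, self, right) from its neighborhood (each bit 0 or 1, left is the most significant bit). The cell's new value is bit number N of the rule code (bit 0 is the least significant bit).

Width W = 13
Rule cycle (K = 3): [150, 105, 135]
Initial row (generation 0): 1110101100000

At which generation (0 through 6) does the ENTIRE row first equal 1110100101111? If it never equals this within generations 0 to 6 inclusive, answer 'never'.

Answer: never

Derivation:
Gen 0: 1110101100000
Gen 1 (rule 150): 0100100010000
Gen 2 (rule 105): 0000001000111
Gen 3 (rule 135): 1111111011010
Gen 4 (rule 150): 0111110000011
Gen 5 (rule 105): 0100010111011
Gen 6 (rule 135): 1101110010000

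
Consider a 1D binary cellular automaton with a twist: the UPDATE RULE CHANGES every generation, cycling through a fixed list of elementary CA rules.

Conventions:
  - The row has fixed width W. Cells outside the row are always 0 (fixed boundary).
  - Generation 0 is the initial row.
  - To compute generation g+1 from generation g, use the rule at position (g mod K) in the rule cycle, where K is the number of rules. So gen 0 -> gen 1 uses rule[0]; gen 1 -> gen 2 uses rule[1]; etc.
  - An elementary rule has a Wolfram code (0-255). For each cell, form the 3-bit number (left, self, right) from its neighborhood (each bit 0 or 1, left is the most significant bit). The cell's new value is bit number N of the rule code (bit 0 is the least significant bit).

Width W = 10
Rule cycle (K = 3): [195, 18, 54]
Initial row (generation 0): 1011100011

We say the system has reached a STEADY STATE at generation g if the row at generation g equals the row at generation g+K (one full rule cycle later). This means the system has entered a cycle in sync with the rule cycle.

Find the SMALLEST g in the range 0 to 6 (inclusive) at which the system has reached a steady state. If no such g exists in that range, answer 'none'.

Gen 0: 1011100011
Gen 1 (rule 195): 0001101101
Gen 2 (rule 18): 0010000000
Gen 3 (rule 54): 0111000000
Gen 4 (rule 195): 1011011111
Gen 5 (rule 18): 0000000000
Gen 6 (rule 54): 0000000000
Gen 7 (rule 195): 1111111111
Gen 8 (rule 18): 0000000000
Gen 9 (rule 54): 0000000000

Answer: 5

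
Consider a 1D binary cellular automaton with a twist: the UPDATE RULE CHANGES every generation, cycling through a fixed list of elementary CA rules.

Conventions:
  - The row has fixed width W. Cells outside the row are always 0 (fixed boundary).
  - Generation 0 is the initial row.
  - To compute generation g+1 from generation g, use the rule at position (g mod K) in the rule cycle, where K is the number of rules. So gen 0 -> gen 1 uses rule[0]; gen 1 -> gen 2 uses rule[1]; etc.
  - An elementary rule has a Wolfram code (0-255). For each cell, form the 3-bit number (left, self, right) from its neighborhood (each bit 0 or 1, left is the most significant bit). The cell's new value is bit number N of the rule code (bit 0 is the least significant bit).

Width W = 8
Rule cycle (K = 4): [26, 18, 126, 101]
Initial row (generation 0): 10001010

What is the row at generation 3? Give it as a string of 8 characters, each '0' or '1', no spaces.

Answer: 11011111

Derivation:
Gen 0: 10001010
Gen 1 (rule 26): 01010001
Gen 2 (rule 18): 10001010
Gen 3 (rule 126): 11011111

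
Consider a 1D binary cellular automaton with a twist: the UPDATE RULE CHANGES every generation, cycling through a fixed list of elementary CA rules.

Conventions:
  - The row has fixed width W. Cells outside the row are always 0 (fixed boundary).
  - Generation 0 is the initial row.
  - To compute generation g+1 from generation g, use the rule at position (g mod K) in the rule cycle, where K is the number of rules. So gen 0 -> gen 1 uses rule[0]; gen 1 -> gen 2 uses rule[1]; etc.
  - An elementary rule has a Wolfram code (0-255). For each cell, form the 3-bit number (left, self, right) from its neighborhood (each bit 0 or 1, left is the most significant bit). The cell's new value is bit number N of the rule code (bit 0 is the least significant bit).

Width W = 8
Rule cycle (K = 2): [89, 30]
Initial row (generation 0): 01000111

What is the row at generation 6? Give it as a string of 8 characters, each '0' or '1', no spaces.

Answer: 10011100

Derivation:
Gen 0: 01000111
Gen 1 (rule 89): 00110101
Gen 2 (rule 30): 01100101
Gen 3 (rule 89): 01110000
Gen 4 (rule 30): 11001000
Gen 5 (rule 89): 11100111
Gen 6 (rule 30): 10011100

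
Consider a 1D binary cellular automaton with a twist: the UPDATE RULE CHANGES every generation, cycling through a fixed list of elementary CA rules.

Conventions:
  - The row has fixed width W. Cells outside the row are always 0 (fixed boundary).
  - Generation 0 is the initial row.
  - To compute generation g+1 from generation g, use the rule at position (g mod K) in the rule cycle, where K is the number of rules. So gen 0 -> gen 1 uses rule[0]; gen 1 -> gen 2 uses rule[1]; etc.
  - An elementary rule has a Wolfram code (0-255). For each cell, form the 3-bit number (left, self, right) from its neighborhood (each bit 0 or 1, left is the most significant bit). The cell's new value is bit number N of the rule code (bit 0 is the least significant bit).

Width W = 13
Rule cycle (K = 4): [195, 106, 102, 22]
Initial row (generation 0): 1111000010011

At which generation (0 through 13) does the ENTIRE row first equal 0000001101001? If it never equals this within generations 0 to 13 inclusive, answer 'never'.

Gen 0: 1111000010011
Gen 1 (rule 195): 0111011100101
Gen 2 (rule 106): 1101110101010
Gen 3 (rule 102): 0110011111110
Gen 4 (rule 22): 1001100000001
Gen 5 (rule 195): 0010101111110
Gen 6 (rule 106): 0101011000010
Gen 7 (rule 102): 1111101000110
Gen 8 (rule 22): 0000001101001
Gen 9 (rule 195): 1111110100010
Gen 10 (rule 106): 1000011000100
Gen 11 (rule 102): 1000101001100
Gen 12 (rule 22): 1101101110010
Gen 13 (rule 195): 0100100110100

Answer: 8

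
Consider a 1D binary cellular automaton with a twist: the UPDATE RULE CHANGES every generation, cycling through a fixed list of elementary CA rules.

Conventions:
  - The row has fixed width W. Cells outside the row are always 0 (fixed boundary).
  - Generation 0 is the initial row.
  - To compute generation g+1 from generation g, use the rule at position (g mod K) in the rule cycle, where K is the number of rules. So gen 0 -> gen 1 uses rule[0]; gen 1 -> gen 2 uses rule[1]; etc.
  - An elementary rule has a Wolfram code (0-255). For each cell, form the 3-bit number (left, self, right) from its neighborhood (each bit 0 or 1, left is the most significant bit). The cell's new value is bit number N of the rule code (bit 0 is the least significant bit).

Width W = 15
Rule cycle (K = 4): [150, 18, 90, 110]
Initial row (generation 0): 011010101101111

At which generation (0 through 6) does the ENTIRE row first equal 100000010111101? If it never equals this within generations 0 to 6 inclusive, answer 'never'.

Answer: never

Derivation:
Gen 0: 011010101101111
Gen 1 (rule 150): 100010100000110
Gen 2 (rule 18): 010100010001001
Gen 3 (rule 90): 100010101010110
Gen 4 (rule 110): 100111111111110
Gen 5 (rule 150): 111011111111101
Gen 6 (rule 18): 000000000000000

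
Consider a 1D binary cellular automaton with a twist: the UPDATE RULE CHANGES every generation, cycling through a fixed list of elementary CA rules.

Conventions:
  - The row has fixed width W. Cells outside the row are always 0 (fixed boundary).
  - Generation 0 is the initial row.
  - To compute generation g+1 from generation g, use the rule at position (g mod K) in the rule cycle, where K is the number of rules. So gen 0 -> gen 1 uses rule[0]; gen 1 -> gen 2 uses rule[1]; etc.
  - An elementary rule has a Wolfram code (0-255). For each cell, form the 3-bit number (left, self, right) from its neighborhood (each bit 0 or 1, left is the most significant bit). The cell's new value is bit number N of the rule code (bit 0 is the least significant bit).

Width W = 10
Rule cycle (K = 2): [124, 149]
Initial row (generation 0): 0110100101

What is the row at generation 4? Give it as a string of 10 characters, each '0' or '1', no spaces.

Gen 0: 0110100101
Gen 1 (rule 124): 0111110111
Gen 2 (rule 149): 0011100010
Gen 3 (rule 124): 0010110011
Gen 4 (rule 149): 1010001000

Answer: 1010001000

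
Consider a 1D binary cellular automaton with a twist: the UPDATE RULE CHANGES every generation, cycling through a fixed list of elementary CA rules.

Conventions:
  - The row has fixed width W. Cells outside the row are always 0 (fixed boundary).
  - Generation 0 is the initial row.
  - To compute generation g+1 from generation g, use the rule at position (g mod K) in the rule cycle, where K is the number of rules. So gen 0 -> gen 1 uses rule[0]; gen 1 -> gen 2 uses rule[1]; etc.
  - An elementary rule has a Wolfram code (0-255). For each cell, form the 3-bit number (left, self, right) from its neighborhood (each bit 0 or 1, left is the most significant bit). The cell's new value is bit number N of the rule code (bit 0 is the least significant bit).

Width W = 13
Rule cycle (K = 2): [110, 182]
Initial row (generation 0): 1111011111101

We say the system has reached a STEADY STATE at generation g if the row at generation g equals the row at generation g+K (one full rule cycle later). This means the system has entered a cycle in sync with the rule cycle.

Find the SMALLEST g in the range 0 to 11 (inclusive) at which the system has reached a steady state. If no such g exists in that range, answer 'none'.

Answer: none

Derivation:
Gen 0: 1111011111101
Gen 1 (rule 110): 1001110000111
Gen 2 (rule 182): 1110101001010
Gen 3 (rule 110): 1011111011110
Gen 4 (rule 182): 1101110101101
Gen 5 (rule 110): 1111011111111
Gen 6 (rule 182): 0110101111110
Gen 7 (rule 110): 1111111000010
Gen 8 (rule 182): 0111110100111
Gen 9 (rule 110): 1100011101101
Gen 10 (rule 182): 0010101010011
Gen 11 (rule 110): 0111111110111
Gen 12 (rule 182): 1011111101010
Gen 13 (rule 110): 1110000111110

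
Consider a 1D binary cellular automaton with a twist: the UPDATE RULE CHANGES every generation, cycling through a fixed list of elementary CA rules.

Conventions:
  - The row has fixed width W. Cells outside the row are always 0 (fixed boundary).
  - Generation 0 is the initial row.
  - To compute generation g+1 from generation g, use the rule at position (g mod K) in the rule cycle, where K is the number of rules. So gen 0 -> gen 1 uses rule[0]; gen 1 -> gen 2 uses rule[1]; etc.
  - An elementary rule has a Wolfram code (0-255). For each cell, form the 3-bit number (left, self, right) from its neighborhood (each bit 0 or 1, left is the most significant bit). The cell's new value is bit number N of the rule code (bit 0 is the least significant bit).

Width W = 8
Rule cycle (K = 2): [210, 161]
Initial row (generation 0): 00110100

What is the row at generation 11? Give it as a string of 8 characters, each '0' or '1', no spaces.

Answer: 01011010

Derivation:
Gen 0: 00110100
Gen 1 (rule 210): 01010010
Gen 2 (rule 161): 00100000
Gen 3 (rule 210): 01010000
Gen 4 (rule 161): 00100111
Gen 5 (rule 210): 01011011
Gen 6 (rule 161): 00100100
Gen 7 (rule 210): 01011010
Gen 8 (rule 161): 00100100
Gen 9 (rule 210): 01011010
Gen 10 (rule 161): 00100100
Gen 11 (rule 210): 01011010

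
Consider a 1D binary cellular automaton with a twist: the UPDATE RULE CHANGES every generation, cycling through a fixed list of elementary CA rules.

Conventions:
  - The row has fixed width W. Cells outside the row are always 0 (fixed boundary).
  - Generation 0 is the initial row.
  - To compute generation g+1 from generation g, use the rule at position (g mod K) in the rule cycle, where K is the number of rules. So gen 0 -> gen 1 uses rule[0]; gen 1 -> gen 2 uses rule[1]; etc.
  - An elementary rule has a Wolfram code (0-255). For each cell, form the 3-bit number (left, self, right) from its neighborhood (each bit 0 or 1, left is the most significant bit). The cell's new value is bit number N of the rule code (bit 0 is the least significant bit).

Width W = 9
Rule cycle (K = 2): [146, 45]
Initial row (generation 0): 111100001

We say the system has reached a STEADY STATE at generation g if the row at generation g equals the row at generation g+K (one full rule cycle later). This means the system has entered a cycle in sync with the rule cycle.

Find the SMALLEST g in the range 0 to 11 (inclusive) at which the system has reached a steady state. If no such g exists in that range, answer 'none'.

Gen 0: 111100001
Gen 1 (rule 146): 011010010
Gen 2 (rule 45): 010110010
Gen 3 (rule 146): 100001101
Gen 4 (rule 45): 101101011
Gen 5 (rule 146): 000000000
Gen 6 (rule 45): 111111111
Gen 7 (rule 146): 011111110
Gen 8 (rule 45): 010000000
Gen 9 (rule 146): 101000000
Gen 10 (rule 45): 111011111
Gen 11 (rule 146): 010001110
Gen 12 (rule 45): 010101000
Gen 13 (rule 146): 100000100

Answer: none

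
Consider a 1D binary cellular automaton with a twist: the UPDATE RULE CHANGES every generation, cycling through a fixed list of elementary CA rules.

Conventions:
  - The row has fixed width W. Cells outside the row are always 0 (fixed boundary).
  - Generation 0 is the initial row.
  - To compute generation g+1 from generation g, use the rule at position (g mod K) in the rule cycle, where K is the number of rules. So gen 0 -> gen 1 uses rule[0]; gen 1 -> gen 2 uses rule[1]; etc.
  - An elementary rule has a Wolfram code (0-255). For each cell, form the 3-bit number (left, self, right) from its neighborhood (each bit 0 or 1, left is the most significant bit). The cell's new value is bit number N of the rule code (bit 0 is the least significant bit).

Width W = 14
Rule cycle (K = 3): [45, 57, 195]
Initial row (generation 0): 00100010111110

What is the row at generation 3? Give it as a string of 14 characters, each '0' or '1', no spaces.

Answer: 10000010101111

Derivation:
Gen 0: 00100010111110
Gen 1 (rule 45): 10101011100000
Gen 2 (rule 57): 01010110011111
Gen 3 (rule 195): 10000010101111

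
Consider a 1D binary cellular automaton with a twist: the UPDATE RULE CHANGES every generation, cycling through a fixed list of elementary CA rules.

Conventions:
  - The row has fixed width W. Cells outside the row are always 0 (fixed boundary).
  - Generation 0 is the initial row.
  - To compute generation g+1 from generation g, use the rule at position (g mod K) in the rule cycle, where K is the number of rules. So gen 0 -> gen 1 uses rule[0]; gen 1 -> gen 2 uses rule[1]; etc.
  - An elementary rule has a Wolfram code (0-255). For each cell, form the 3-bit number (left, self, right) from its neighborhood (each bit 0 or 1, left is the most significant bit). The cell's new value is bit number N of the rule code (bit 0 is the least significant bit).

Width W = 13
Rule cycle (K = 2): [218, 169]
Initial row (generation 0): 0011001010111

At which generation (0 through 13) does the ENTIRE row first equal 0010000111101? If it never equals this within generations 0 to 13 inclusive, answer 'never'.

Answer: never

Derivation:
Gen 0: 0011001010111
Gen 1 (rule 218): 0111110000111
Gen 2 (rule 169): 0111100110110
Gen 3 (rule 218): 1111111110111
Gen 4 (rule 169): 1111111101110
Gen 5 (rule 218): 1111111101111
Gen 6 (rule 169): 1111111011110
Gen 7 (rule 218): 1111111011111
Gen 8 (rule 169): 1111110111110
Gen 9 (rule 218): 1111110111111
Gen 10 (rule 169): 1111101111110
Gen 11 (rule 218): 1111101111111
Gen 12 (rule 169): 1111011111110
Gen 13 (rule 218): 1111011111111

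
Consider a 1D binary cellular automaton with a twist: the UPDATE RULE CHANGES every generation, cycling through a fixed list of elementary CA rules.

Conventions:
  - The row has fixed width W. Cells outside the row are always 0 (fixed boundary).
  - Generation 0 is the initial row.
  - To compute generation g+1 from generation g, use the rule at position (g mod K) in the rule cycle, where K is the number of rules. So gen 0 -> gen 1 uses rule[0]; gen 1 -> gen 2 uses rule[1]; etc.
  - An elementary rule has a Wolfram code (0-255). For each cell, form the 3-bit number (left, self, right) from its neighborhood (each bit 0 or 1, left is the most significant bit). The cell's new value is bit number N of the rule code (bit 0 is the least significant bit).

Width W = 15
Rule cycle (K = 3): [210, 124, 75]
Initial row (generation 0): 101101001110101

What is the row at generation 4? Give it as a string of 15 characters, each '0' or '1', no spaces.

Answer: 011110010010001

Derivation:
Gen 0: 101101001110101
Gen 1 (rule 210): 000100110110000
Gen 2 (rule 124): 000110111111000
Gen 3 (rule 75): 111110100001011
Gen 4 (rule 210): 011110010010001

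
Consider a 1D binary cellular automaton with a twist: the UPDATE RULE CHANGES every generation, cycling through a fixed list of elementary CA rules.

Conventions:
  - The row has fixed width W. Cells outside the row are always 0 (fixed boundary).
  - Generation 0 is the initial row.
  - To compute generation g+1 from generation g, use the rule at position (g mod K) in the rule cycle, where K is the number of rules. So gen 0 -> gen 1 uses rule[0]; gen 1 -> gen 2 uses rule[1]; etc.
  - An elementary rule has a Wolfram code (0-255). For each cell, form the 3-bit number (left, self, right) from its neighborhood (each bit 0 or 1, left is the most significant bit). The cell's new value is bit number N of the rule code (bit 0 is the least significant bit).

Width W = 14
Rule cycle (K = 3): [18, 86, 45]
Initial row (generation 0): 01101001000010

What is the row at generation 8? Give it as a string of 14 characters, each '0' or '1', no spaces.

Gen 0: 01101001000010
Gen 1 (rule 18): 10000110100101
Gen 2 (rule 86): 11001010111101
Gen 3 (rule 45): 10001111100011
Gen 4 (rule 18): 01010000010100
Gen 5 (rule 86): 11011000110110
Gen 6 (rule 45): 10110010101100
Gen 7 (rule 18): 00001100000010
Gen 8 (rule 86): 00010110000111

Answer: 00010110000111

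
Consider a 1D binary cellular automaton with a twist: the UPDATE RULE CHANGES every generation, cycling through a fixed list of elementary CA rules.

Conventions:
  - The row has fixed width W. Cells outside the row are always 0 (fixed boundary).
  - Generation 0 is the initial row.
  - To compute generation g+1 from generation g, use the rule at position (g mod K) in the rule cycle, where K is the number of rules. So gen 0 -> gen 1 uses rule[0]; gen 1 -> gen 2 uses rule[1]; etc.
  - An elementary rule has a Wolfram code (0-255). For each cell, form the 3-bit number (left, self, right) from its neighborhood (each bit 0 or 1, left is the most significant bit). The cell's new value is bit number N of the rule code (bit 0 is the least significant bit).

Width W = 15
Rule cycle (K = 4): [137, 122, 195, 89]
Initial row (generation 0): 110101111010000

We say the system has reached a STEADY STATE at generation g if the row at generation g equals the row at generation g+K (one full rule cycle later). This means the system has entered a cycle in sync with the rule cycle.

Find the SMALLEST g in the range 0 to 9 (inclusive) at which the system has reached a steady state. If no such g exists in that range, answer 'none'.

Gen 0: 110101111010000
Gen 1 (rule 137): 100001110000111
Gen 2 (rule 122): 010011011001101
Gen 3 (rule 195): 100101001010100
Gen 4 (rule 89): 010000100000011
Gen 5 (rule 137): 000110001111010
Gen 6 (rule 122): 001111011001101
Gen 7 (rule 195): 110111001010100
Gen 8 (rule 89): 110101100000011
Gen 9 (rule 137): 100001001111010
Gen 10 (rule 122): 010010111001101
Gen 11 (rule 195): 100100011010100
Gen 12 (rule 89): 010011011000011
Gen 13 (rule 137): 000010010011010

Answer: none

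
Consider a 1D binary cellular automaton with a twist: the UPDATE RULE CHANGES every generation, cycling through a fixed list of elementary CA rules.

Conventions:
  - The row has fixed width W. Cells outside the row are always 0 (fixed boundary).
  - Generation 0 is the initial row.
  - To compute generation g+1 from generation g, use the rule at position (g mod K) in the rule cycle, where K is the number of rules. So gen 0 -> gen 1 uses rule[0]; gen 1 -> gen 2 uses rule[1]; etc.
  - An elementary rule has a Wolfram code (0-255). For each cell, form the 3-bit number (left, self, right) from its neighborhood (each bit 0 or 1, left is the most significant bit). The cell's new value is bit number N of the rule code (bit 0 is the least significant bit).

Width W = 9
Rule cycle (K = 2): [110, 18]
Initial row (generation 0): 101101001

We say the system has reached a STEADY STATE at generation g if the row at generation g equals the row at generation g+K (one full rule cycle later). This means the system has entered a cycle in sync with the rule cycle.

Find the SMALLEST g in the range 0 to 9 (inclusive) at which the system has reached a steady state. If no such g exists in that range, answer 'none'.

Answer: 2

Derivation:
Gen 0: 101101001
Gen 1 (rule 110): 111111011
Gen 2 (rule 18): 000000000
Gen 3 (rule 110): 000000000
Gen 4 (rule 18): 000000000
Gen 5 (rule 110): 000000000
Gen 6 (rule 18): 000000000
Gen 7 (rule 110): 000000000
Gen 8 (rule 18): 000000000
Gen 9 (rule 110): 000000000
Gen 10 (rule 18): 000000000
Gen 11 (rule 110): 000000000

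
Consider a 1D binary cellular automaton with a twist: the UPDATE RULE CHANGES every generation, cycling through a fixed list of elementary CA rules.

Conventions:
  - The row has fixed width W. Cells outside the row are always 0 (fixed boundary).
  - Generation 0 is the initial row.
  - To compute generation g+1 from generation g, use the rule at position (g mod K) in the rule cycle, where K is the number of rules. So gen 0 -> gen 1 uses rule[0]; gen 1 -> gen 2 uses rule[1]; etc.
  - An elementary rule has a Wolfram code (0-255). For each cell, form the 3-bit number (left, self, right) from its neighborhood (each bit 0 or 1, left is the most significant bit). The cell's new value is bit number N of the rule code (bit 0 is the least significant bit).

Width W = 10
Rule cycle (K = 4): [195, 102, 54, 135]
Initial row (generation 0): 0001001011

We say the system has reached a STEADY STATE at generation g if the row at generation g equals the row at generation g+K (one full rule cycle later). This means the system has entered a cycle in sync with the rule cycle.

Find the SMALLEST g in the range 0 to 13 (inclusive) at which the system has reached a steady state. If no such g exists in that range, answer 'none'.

Answer: none

Derivation:
Gen 0: 0001001011
Gen 1 (rule 195): 1110010001
Gen 2 (rule 102): 0010110011
Gen 3 (rule 54): 0111001100
Gen 4 (rule 135): 1010010001
Gen 5 (rule 195): 0000100110
Gen 6 (rule 102): 0001101010
Gen 7 (rule 54): 0010011111
Gen 8 (rule 135): 1110101110
Gen 9 (rule 195): 0110000110
Gen 10 (rule 102): 1010001010
Gen 11 (rule 54): 1111011111
Gen 12 (rule 135): 0110001110
Gen 13 (rule 195): 1010110110
Gen 14 (rule 102): 1111011010
Gen 15 (rule 54): 0000100111
Gen 16 (rule 135): 1111101010
Gen 17 (rule 195): 0111100000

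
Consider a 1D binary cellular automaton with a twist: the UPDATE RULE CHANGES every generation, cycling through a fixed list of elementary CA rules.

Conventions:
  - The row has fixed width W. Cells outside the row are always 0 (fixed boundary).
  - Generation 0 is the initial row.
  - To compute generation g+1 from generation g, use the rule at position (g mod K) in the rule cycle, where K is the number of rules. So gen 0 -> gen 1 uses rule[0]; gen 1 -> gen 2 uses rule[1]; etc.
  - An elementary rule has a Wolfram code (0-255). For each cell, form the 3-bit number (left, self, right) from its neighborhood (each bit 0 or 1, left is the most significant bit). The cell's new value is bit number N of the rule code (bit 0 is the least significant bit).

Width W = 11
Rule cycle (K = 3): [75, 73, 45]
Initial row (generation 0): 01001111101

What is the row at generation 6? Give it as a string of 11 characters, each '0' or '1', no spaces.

Answer: 10111101100

Derivation:
Gen 0: 01001111101
Gen 1 (rule 75): 10011000100
Gen 2 (rule 73): 00011010001
Gen 3 (rule 45): 11010110101
Gen 4 (rule 75): 11000110000
Gen 5 (rule 73): 11010110111
Gen 6 (rule 45): 10111101100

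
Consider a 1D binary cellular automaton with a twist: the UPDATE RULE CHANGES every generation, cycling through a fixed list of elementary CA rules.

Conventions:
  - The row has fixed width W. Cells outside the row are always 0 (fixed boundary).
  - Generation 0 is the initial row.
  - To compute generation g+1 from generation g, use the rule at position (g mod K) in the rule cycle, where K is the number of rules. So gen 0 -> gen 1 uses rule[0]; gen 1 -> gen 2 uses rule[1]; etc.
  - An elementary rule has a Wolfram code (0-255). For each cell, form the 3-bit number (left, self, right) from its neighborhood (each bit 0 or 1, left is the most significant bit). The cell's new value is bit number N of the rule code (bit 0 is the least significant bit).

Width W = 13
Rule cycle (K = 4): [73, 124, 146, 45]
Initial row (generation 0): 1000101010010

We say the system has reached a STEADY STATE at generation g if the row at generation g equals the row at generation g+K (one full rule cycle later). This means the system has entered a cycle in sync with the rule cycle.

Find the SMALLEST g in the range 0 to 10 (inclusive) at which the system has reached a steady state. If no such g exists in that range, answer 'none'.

Gen 0: 1000101010010
Gen 1 (rule 73): 0010000000000
Gen 2 (rule 124): 0011000000000
Gen 3 (rule 146): 0100100000000
Gen 4 (rule 45): 0100101111111
Gen 5 (rule 73): 0000001000001
Gen 6 (rule 124): 0000001100001
Gen 7 (rule 146): 0000010010010
Gen 8 (rule 45): 1111010010010
Gen 9 (rule 73): 1001000000000
Gen 10 (rule 124): 1101100000000
Gen 11 (rule 146): 0000010000000
Gen 12 (rule 45): 1111010111111
Gen 13 (rule 73): 1001000100001
Gen 14 (rule 124): 1101100110001

Answer: none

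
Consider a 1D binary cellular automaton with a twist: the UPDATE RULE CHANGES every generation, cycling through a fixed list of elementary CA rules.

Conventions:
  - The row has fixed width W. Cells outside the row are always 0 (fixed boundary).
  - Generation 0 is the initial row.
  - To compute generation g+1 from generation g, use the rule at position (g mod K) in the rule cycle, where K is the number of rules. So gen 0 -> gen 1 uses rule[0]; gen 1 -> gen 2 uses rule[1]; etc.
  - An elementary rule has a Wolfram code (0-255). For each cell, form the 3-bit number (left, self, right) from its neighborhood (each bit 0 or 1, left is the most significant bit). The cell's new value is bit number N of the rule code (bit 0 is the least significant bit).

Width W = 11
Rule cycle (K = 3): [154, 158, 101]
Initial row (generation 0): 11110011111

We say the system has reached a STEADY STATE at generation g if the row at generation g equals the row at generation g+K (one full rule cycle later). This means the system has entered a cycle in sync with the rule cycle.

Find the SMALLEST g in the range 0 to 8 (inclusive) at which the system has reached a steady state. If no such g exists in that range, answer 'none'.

Answer: none

Derivation:
Gen 0: 11110011111
Gen 1 (rule 154): 11101111110
Gen 2 (rule 158): 11001111101
Gen 3 (rule 101): 01000000111
Gen 4 (rule 154): 10100001110
Gen 5 (rule 158): 10110011101
Gen 6 (rule 101): 11010000111
Gen 7 (rule 154): 10001001110
Gen 8 (rule 158): 11011111101
Gen 9 (rule 101): 01100000111
Gen 10 (rule 154): 11010001110
Gen 11 (rule 158): 10011011101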